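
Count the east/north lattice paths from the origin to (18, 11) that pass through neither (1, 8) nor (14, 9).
Number of paths = 22331070

Inclusion–exclusion. Total paths: C(29, 18) = 34597290. Through P₁: C(9, 1)·C(20, 17) = 10260. Through P₂: C(23, 14)·C(6, 4) = 12257850. Since P₁ is strictly southwest of P₂, a monotone path through both must visit P₁ then P₂; paths through both = C(9, 1)·C(14, 13)·C(6, 4) = 1890. Avoid both = 34597290 − 10260 − 12257850 + 1890 = 22331070.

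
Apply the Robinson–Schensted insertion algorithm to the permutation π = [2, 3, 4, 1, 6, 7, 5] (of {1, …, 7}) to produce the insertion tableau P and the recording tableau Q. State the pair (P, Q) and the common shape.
P = [1, 3, 4, 5, 7] / [2, 6];  Q = [1, 2, 3, 5, 6] / [4, 7];  common shape = (5, 2)

Row-insert the values π_1, π_2, … into P one at a time, bumping the leftmost entry strictly greater than the inserted value down to the next row. The recording tableau Q records, in position (i, j), the step at which that cell was added to P.
  Insert 2 (step 1): P = [2];  Q = [1]
  Insert 3 (step 2): P = [2, 3];  Q = [1, 2]
  Insert 4 (step 3): P = [2, 3, 4];  Q = [1, 2, 3]
  Insert 1 (step 4): P = [1, 3, 4] / [2];  Q = [1, 2, 3] / [4]
  Insert 6 (step 5): P = [1, 3, 4, 6] / [2];  Q = [1, 2, 3, 5] / [4]
  Insert 7 (step 6): P = [1, 3, 4, 6, 7] / [2];  Q = [1, 2, 3, 5, 6] / [4]
  Insert 5 (step 7): P = [1, 3, 4, 5, 7] / [2, 6];  Q = [1, 2, 3, 5, 6] / [4, 7]
Final shape: (5, 2).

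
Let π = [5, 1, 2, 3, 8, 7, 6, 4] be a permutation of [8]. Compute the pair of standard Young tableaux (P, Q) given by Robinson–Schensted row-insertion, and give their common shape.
P = [1, 2, 3, 4] / [5, 6] / [7] / [8];  Q = [1, 3, 4, 5] / [2, 6] / [7] / [8];  common shape = (4, 2, 1, 1)

Row-insert the values π_1, π_2, … into P one at a time, bumping the leftmost entry strictly greater than the inserted value down to the next row. The recording tableau Q records, in position (i, j), the step at which that cell was added to P.
  Insert 5 (step 1): P = [5];  Q = [1]
  Insert 1 (step 2): P = [1] / [5];  Q = [1] / [2]
  Insert 2 (step 3): P = [1, 2] / [5];  Q = [1, 3] / [2]
  Insert 3 (step 4): P = [1, 2, 3] / [5];  Q = [1, 3, 4] / [2]
  Insert 8 (step 5): P = [1, 2, 3, 8] / [5];  Q = [1, 3, 4, 5] / [2]
  Insert 7 (step 6): P = [1, 2, 3, 7] / [5, 8];  Q = [1, 3, 4, 5] / [2, 6]
  Insert 6 (step 7): P = [1, 2, 3, 6] / [5, 7] / [8];  Q = [1, 3, 4, 5] / [2, 6] / [7]
  Insert 4 (step 8): P = [1, 2, 3, 4] / [5, 6] / [7] / [8];  Q = [1, 3, 4, 5] / [2, 6] / [7] / [8]
Final shape: (4, 2, 1, 1).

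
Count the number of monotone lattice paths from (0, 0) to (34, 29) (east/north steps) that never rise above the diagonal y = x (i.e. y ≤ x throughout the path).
Number of paths = 130201715131902918

By the reflection principle (André's argument), the number of monotone paths to (34, 29) with n ≤ m that never go above y = x is C(63, 34) − C(63, 35) = 759510004936100355 − 629308289804197437 = 130201715131902918.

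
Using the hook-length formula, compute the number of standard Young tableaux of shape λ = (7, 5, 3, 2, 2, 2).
# SYT of shape (7, 5, 3, 2, 2, 2) = 555527700

Hook-length formula: f^λ = n! / Π hook(c), product over all cells c of the Young diagram. For λ = (7, 5, 3, 2, 2, 2), n = 21 boxes. Hook lengths by row (left-to-right, top-to-bottom): [12, 11, 7, 5, 4, 2, 1]; [9, 8, 4, 2, 1]; [6, 5, 1]; [4, 3]; [3, 2]; [2, 1]. Product of hooks = 91968307200. So f^λ = 21! / 91968307200 = 51090942171709440000 / 91968307200 = 555527700.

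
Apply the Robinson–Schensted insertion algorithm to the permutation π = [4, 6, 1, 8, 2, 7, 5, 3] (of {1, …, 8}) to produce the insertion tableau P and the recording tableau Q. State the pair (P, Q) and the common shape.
P = [1, 2, 3] / [4, 5, 7] / [6] / [8];  Q = [1, 2, 4] / [3, 5, 6] / [7] / [8];  common shape = (3, 3, 1, 1)

Row-insert the values π_1, π_2, … into P one at a time, bumping the leftmost entry strictly greater than the inserted value down to the next row. The recording tableau Q records, in position (i, j), the step at which that cell was added to P.
  Insert 4 (step 1): P = [4];  Q = [1]
  Insert 6 (step 2): P = [4, 6];  Q = [1, 2]
  Insert 1 (step 3): P = [1, 6] / [4];  Q = [1, 2] / [3]
  Insert 8 (step 4): P = [1, 6, 8] / [4];  Q = [1, 2, 4] / [3]
  Insert 2 (step 5): P = [1, 2, 8] / [4, 6];  Q = [1, 2, 4] / [3, 5]
  Insert 7 (step 6): P = [1, 2, 7] / [4, 6, 8];  Q = [1, 2, 4] / [3, 5, 6]
  Insert 5 (step 7): P = [1, 2, 5] / [4, 6, 7] / [8];  Q = [1, 2, 4] / [3, 5, 6] / [7]
  Insert 3 (step 8): P = [1, 2, 3] / [4, 5, 7] / [6] / [8];  Q = [1, 2, 4] / [3, 5, 6] / [7] / [8]
Final shape: (3, 3, 1, 1).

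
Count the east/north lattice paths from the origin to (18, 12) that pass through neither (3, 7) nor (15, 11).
Number of paths = 54601705

Inclusion–exclusion. Total paths: C(30, 18) = 86493225. Through P₁: C(10, 3)·C(20, 15) = 1860480. Through P₂: C(26, 15)·C(4, 3) = 30904640. Since P₁ is strictly southwest of P₂, a monotone path through both must visit P₁ then P₂; paths through both = C(10, 3)·C(16, 12)·C(4, 3) = 873600. Avoid both = 86493225 − 1860480 − 30904640 + 873600 = 54601705.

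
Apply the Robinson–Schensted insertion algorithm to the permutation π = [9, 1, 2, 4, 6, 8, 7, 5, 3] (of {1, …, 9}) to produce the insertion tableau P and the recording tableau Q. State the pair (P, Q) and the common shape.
P = [1, 2, 3, 5, 7] / [4] / [6] / [8] / [9];  Q = [1, 3, 4, 5, 6] / [2] / [7] / [8] / [9];  common shape = (5, 1, 1, 1, 1)

Row-insert the values π_1, π_2, … into P one at a time, bumping the leftmost entry strictly greater than the inserted value down to the next row. The recording tableau Q records, in position (i, j), the step at which that cell was added to P.
  Insert 9 (step 1): P = [9];  Q = [1]
  Insert 1 (step 2): P = [1] / [9];  Q = [1] / [2]
  Insert 2 (step 3): P = [1, 2] / [9];  Q = [1, 3] / [2]
  Insert 4 (step 4): P = [1, 2, 4] / [9];  Q = [1, 3, 4] / [2]
  Insert 6 (step 5): P = [1, 2, 4, 6] / [9];  Q = [1, 3, 4, 5] / [2]
  Insert 8 (step 6): P = [1, 2, 4, 6, 8] / [9];  Q = [1, 3, 4, 5, 6] / [2]
  Insert 7 (step 7): P = [1, 2, 4, 6, 7] / [8] / [9];  Q = [1, 3, 4, 5, 6] / [2] / [7]
  Insert 5 (step 8): P = [1, 2, 4, 5, 7] / [6] / [8] / [9];  Q = [1, 3, 4, 5, 6] / [2] / [7] / [8]
  Insert 3 (step 9): P = [1, 2, 3, 5, 7] / [4] / [6] / [8] / [9];  Q = [1, 3, 4, 5, 6] / [2] / [7] / [8] / [9]
Final shape: (5, 1, 1, 1, 1).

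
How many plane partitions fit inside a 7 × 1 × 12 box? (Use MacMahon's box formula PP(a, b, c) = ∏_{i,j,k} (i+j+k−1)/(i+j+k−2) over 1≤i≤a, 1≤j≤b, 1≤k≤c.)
PP(7, 1, 12) = 50388

Evaluate the triple product over i = 1..7, j = 1..1, k = 1..12. The factors are (2/1) · (3/2) · (4/3) · (5/4) · (6/5) · (7/6) · (8/7) · (9/8) · … (84 factors total). The numerators and denominators telescope so the product is an integer; carrying out the multiplication exactly gives PP(7, 1, 12) = 50388.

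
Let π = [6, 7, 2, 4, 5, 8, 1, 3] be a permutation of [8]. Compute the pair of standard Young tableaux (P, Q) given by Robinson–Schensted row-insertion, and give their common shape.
P = [1, 3, 5, 8] / [2, 4] / [6, 7];  Q = [1, 2, 5, 6] / [3, 4] / [7, 8];  common shape = (4, 2, 2)

Row-insert the values π_1, π_2, … into P one at a time, bumping the leftmost entry strictly greater than the inserted value down to the next row. The recording tableau Q records, in position (i, j), the step at which that cell was added to P.
  Insert 6 (step 1): P = [6];  Q = [1]
  Insert 7 (step 2): P = [6, 7];  Q = [1, 2]
  Insert 2 (step 3): P = [2, 7] / [6];  Q = [1, 2] / [3]
  Insert 4 (step 4): P = [2, 4] / [6, 7];  Q = [1, 2] / [3, 4]
  Insert 5 (step 5): P = [2, 4, 5] / [6, 7];  Q = [1, 2, 5] / [3, 4]
  Insert 8 (step 6): P = [2, 4, 5, 8] / [6, 7];  Q = [1, 2, 5, 6] / [3, 4]
  Insert 1 (step 7): P = [1, 4, 5, 8] / [2, 7] / [6];  Q = [1, 2, 5, 6] / [3, 4] / [7]
  Insert 3 (step 8): P = [1, 3, 5, 8] / [2, 4] / [6, 7];  Q = [1, 2, 5, 6] / [3, 4] / [7, 8]
Final shape: (4, 2, 2).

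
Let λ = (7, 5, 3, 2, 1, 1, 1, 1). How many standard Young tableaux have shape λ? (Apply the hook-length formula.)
# SYT of shape (7, 5, 3, 2, 1, 1, 1, 1) = 793611000

Hook-length formula: f^λ = n! / Π hook(c), product over all cells c of the Young diagram. For λ = (7, 5, 3, 2, 1, 1, 1, 1), n = 21 boxes. Hook lengths by row (left-to-right, top-to-bottom): [14, 9, 7, 5, 4, 2, 1]; [11, 6, 4, 2, 1]; [8, 3, 1]; [6, 1]; [4]; [3]; [2]; [1]. Product of hooks = 64377815040. So f^λ = 21! / 64377815040 = 51090942171709440000 / 64377815040 = 793611000.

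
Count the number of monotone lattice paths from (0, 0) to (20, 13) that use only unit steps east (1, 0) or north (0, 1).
Number of paths = 573166440

A monotone lattice path from (0, 0) to (20, 13) consists of 20 east steps and 13 north steps in some order, so it is determined by which 20 of the 33 steps are east. The count is C(33, 20) = 573166440.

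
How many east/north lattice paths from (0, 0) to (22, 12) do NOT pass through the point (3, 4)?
Number of paths = 470651415

Total paths from (0, 0) to (22, 12): C(34, 22) = 548354040. Paths through (3, 4): (paths (0, 0) → (3, 4)) × (paths (3, 4) → (22, 12)) = C(7, 3) · C(27, 19) = 35 · 2220075 = 77702625. Avoidance count = 548354040 − 77702625 = 470651415.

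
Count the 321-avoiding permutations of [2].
C_2 = 2

These 321-avoiding permutations are counted by the Catalan number C_n = (1/(n + 1)) · C(2n, n). For n = 2: C_2 = (1/3) · C(4, 2) = 6/3 = 2.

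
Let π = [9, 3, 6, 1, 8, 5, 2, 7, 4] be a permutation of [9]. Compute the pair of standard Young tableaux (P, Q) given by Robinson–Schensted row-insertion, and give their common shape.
P = [1, 2, 4] / [3, 5, 7] / [6, 8] / [9];  Q = [1, 3, 5] / [2, 6, 8] / [4, 9] / [7];  common shape = (3, 3, 2, 1)

Row-insert the values π_1, π_2, … into P one at a time, bumping the leftmost entry strictly greater than the inserted value down to the next row. The recording tableau Q records, in position (i, j), the step at which that cell was added to P.
  Insert 9 (step 1): P = [9];  Q = [1]
  Insert 3 (step 2): P = [3] / [9];  Q = [1] / [2]
  Insert 6 (step 3): P = [3, 6] / [9];  Q = [1, 3] / [2]
  Insert 1 (step 4): P = [1, 6] / [3] / [9];  Q = [1, 3] / [2] / [4]
  Insert 8 (step 5): P = [1, 6, 8] / [3] / [9];  Q = [1, 3, 5] / [2] / [4]
  Insert 5 (step 6): P = [1, 5, 8] / [3, 6] / [9];  Q = [1, 3, 5] / [2, 6] / [4]
  Insert 2 (step 7): P = [1, 2, 8] / [3, 5] / [6] / [9];  Q = [1, 3, 5] / [2, 6] / [4] / [7]
  Insert 7 (step 8): P = [1, 2, 7] / [3, 5, 8] / [6] / [9];  Q = [1, 3, 5] / [2, 6, 8] / [4] / [7]
  Insert 4 (step 9): P = [1, 2, 4] / [3, 5, 7] / [6, 8] / [9];  Q = [1, 3, 5] / [2, 6, 8] / [4, 9] / [7]
Final shape: (3, 3, 2, 1).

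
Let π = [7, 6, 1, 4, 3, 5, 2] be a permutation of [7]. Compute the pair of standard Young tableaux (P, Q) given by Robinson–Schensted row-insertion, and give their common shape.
P = [1, 2, 5] / [3] / [4] / [6] / [7];  Q = [1, 4, 6] / [2] / [3] / [5] / [7];  common shape = (3, 1, 1, 1, 1)

Row-insert the values π_1, π_2, … into P one at a time, bumping the leftmost entry strictly greater than the inserted value down to the next row. The recording tableau Q records, in position (i, j), the step at which that cell was added to P.
  Insert 7 (step 1): P = [7];  Q = [1]
  Insert 6 (step 2): P = [6] / [7];  Q = [1] / [2]
  Insert 1 (step 3): P = [1] / [6] / [7];  Q = [1] / [2] / [3]
  Insert 4 (step 4): P = [1, 4] / [6] / [7];  Q = [1, 4] / [2] / [3]
  Insert 3 (step 5): P = [1, 3] / [4] / [6] / [7];  Q = [1, 4] / [2] / [3] / [5]
  Insert 5 (step 6): P = [1, 3, 5] / [4] / [6] / [7];  Q = [1, 4, 6] / [2] / [3] / [5]
  Insert 2 (step 7): P = [1, 2, 5] / [3] / [4] / [6] / [7];  Q = [1, 4, 6] / [2] / [3] / [5] / [7]
Final shape: (3, 1, 1, 1, 1).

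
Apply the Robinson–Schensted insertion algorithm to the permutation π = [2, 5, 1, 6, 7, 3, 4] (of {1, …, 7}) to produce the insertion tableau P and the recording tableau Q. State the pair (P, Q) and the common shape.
P = [1, 3, 4, 7] / [2, 5, 6];  Q = [1, 2, 4, 5] / [3, 6, 7];  common shape = (4, 3)

Row-insert the values π_1, π_2, … into P one at a time, bumping the leftmost entry strictly greater than the inserted value down to the next row. The recording tableau Q records, in position (i, j), the step at which that cell was added to P.
  Insert 2 (step 1): P = [2];  Q = [1]
  Insert 5 (step 2): P = [2, 5];  Q = [1, 2]
  Insert 1 (step 3): P = [1, 5] / [2];  Q = [1, 2] / [3]
  Insert 6 (step 4): P = [1, 5, 6] / [2];  Q = [1, 2, 4] / [3]
  Insert 7 (step 5): P = [1, 5, 6, 7] / [2];  Q = [1, 2, 4, 5] / [3]
  Insert 3 (step 6): P = [1, 3, 6, 7] / [2, 5];  Q = [1, 2, 4, 5] / [3, 6]
  Insert 4 (step 7): P = [1, 3, 4, 7] / [2, 5, 6];  Q = [1, 2, 4, 5] / [3, 6, 7]
Final shape: (4, 3).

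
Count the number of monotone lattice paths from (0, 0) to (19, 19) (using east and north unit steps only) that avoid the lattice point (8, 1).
Number of paths = 35033888190

Total paths from (0, 0) to (19, 19): C(38, 19) = 35345263800. Paths through (8, 1): (paths (0, 0) → (8, 1)) × (paths (8, 1) → (19, 19)) = C(9, 8) · C(29, 11) = 9 · 34597290 = 311375610. Avoidance count = 35345263800 − 311375610 = 35033888190.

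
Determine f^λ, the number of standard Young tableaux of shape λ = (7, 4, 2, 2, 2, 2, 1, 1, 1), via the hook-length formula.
# SYT of shape (7, 4, 2, 2, 2, 2, 1, 1, 1) = 1015822080

Hook-length formula: f^λ = n! / Π hook(c), product over all cells c of the Young diagram. For λ = (7, 4, 2, 2, 2, 2, 1, 1, 1), n = 22 boxes. Hook lengths by row (left-to-right, top-to-bottom): [15, 11, 6, 5, 3, 2, 1]; [11, 7, 2, 1]; [8, 4]; [7, 3]; [6, 2]; [5, 1]; [3]; [2]; [1]. Product of hooks = 1106493696000. So f^λ = 22! / 1106493696000 = 1124000727777607680000 / 1106493696000 = 1015822080.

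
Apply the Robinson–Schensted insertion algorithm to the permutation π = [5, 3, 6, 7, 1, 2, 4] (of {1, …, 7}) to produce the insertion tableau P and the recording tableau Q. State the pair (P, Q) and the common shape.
P = [1, 2, 4] / [3, 6, 7] / [5];  Q = [1, 3, 4] / [2, 6, 7] / [5];  common shape = (3, 3, 1)

Row-insert the values π_1, π_2, … into P one at a time, bumping the leftmost entry strictly greater than the inserted value down to the next row. The recording tableau Q records, in position (i, j), the step at which that cell was added to P.
  Insert 5 (step 1): P = [5];  Q = [1]
  Insert 3 (step 2): P = [3] / [5];  Q = [1] / [2]
  Insert 6 (step 3): P = [3, 6] / [5];  Q = [1, 3] / [2]
  Insert 7 (step 4): P = [3, 6, 7] / [5];  Q = [1, 3, 4] / [2]
  Insert 1 (step 5): P = [1, 6, 7] / [3] / [5];  Q = [1, 3, 4] / [2] / [5]
  Insert 2 (step 6): P = [1, 2, 7] / [3, 6] / [5];  Q = [1, 3, 4] / [2, 6] / [5]
  Insert 4 (step 7): P = [1, 2, 4] / [3, 6, 7] / [5];  Q = [1, 3, 4] / [2, 6, 7] / [5]
Final shape: (3, 3, 1).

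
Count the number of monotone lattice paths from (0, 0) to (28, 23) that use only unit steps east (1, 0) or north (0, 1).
Number of paths = 196793068630200

A monotone lattice path from (0, 0) to (28, 23) consists of 28 east steps and 23 north steps in some order, so it is determined by which 28 of the 51 steps are east. The count is C(51, 28) = 196793068630200.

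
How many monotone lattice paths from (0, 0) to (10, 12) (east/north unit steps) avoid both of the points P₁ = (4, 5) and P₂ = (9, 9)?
Number of paths = 299454

Inclusion–exclusion. Total paths: C(22, 10) = 646646. Through P₁: C(9, 4)·C(13, 6) = 216216. Through P₂: C(18, 9)·C(4, 1) = 194480. Since P₁ is strictly southwest of P₂, a monotone path through both must visit P₁ then P₂; paths through both = C(9, 4)·C(9, 5)·C(4, 1) = 63504. Avoid both = 646646 − 216216 − 194480 + 63504 = 299454.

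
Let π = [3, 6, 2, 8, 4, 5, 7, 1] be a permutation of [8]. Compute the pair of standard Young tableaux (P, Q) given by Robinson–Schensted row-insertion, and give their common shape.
P = [1, 4, 5, 7] / [2, 6, 8] / [3];  Q = [1, 2, 4, 7] / [3, 5, 6] / [8];  common shape = (4, 3, 1)

Row-insert the values π_1, π_2, … into P one at a time, bumping the leftmost entry strictly greater than the inserted value down to the next row. The recording tableau Q records, in position (i, j), the step at which that cell was added to P.
  Insert 3 (step 1): P = [3];  Q = [1]
  Insert 6 (step 2): P = [3, 6];  Q = [1, 2]
  Insert 2 (step 3): P = [2, 6] / [3];  Q = [1, 2] / [3]
  Insert 8 (step 4): P = [2, 6, 8] / [3];  Q = [1, 2, 4] / [3]
  Insert 4 (step 5): P = [2, 4, 8] / [3, 6];  Q = [1, 2, 4] / [3, 5]
  Insert 5 (step 6): P = [2, 4, 5] / [3, 6, 8];  Q = [1, 2, 4] / [3, 5, 6]
  Insert 7 (step 7): P = [2, 4, 5, 7] / [3, 6, 8];  Q = [1, 2, 4, 7] / [3, 5, 6]
  Insert 1 (step 8): P = [1, 4, 5, 7] / [2, 6, 8] / [3];  Q = [1, 2, 4, 7] / [3, 5, 6] / [8]
Final shape: (4, 3, 1).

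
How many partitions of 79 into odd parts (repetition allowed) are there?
p_odd(79) = 70488

Enumerate partitions using only odd parts via the recurrence o(n, m) = o(n, m−2) + o(n−m, m) over odd m, starting from the largest odd part ≤ n. This gives p_odd(79) = 70488. (Euler's theorem: equals the count of distinct-part partitions.)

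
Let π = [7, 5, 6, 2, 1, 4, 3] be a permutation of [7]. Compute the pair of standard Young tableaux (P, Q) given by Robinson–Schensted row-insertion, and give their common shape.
P = [1, 3] / [2, 4] / [5, 6] / [7];  Q = [1, 3] / [2, 6] / [4, 7] / [5];  common shape = (2, 2, 2, 1)

Row-insert the values π_1, π_2, … into P one at a time, bumping the leftmost entry strictly greater than the inserted value down to the next row. The recording tableau Q records, in position (i, j), the step at which that cell was added to P.
  Insert 7 (step 1): P = [7];  Q = [1]
  Insert 5 (step 2): P = [5] / [7];  Q = [1] / [2]
  Insert 6 (step 3): P = [5, 6] / [7];  Q = [1, 3] / [2]
  Insert 2 (step 4): P = [2, 6] / [5] / [7];  Q = [1, 3] / [2] / [4]
  Insert 1 (step 5): P = [1, 6] / [2] / [5] / [7];  Q = [1, 3] / [2] / [4] / [5]
  Insert 4 (step 6): P = [1, 4] / [2, 6] / [5] / [7];  Q = [1, 3] / [2, 6] / [4] / [5]
  Insert 3 (step 7): P = [1, 3] / [2, 4] / [5, 6] / [7];  Q = [1, 3] / [2, 6] / [4, 7] / [5]
Final shape: (2, 2, 2, 1).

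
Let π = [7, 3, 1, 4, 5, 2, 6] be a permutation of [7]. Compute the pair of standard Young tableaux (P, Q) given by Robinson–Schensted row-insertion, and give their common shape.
P = [1, 2, 5, 6] / [3, 4] / [7];  Q = [1, 4, 5, 7] / [2, 6] / [3];  common shape = (4, 2, 1)

Row-insert the values π_1, π_2, … into P one at a time, bumping the leftmost entry strictly greater than the inserted value down to the next row. The recording tableau Q records, in position (i, j), the step at which that cell was added to P.
  Insert 7 (step 1): P = [7];  Q = [1]
  Insert 3 (step 2): P = [3] / [7];  Q = [1] / [2]
  Insert 1 (step 3): P = [1] / [3] / [7];  Q = [1] / [2] / [3]
  Insert 4 (step 4): P = [1, 4] / [3] / [7];  Q = [1, 4] / [2] / [3]
  Insert 5 (step 5): P = [1, 4, 5] / [3] / [7];  Q = [1, 4, 5] / [2] / [3]
  Insert 2 (step 6): P = [1, 2, 5] / [3, 4] / [7];  Q = [1, 4, 5] / [2, 6] / [3]
  Insert 6 (step 7): P = [1, 2, 5, 6] / [3, 4] / [7];  Q = [1, 4, 5, 7] / [2, 6] / [3]
Final shape: (4, 2, 1).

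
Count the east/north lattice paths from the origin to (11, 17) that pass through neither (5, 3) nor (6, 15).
Number of paths = 18179364

Inclusion–exclusion. Total paths: C(28, 11) = 21474180. Through P₁: C(8, 5)·C(20, 6) = 2170560. Through P₂: C(21, 6)·C(7, 5) = 1139544. Since P₁ is strictly southwest of P₂, a monotone path through both must visit P₁ then P₂; paths through both = C(8, 5)·C(13, 1)·C(7, 5) = 15288. Avoid both = 21474180 − 2170560 − 1139544 + 15288 = 18179364.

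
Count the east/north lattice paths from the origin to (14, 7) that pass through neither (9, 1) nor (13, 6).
Number of paths = 59916

Inclusion–exclusion. Total paths: C(21, 14) = 116280. Through P₁: C(10, 9)·C(11, 5) = 4620. Through P₂: C(19, 13)·C(2, 1) = 54264. Since P₁ is strictly southwest of P₂, a monotone path through both must visit P₁ then P₂; paths through both = C(10, 9)·C(9, 4)·C(2, 1) = 2520. Avoid both = 116280 − 4620 − 54264 + 2520 = 59916.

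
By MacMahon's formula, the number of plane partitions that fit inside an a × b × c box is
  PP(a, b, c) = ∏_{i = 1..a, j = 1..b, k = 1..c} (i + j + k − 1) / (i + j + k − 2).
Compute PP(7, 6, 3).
PP(7, 6, 3) = 131589315

Evaluate the triple product over i = 1..7, j = 1..6, k = 1..3. The factors are (2/1) · (3/2) · (4/3) · (3/2) · (4/3) · (5/4) · (4/3) · (5/4) · … (126 factors total). The numerators and denominators telescope so the product is an integer; carrying out the multiplication exactly gives PP(7, 6, 3) = 131589315.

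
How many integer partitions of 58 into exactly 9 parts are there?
p(58, 9 parts) = 40831

Partitions of n into exactly k parts are in bijection with partitions of n − k into at most k parts (subtract 1 from each part). So p(58, exactly 9) = p(49, parts ≤ 9). Computing via the recurrence p(m, j) = p(m, j−1) + p(m−j, j) gives 40831.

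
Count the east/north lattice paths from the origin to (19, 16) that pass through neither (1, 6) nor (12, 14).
Number of paths = 3639436644

Inclusion–exclusion. Total paths: C(35, 19) = 4059928950. Through P₁: C(7, 1)·C(28, 18) = 91861770. Through P₂: C(26, 12)·C(9, 7) = 347677200. Since P₁ is strictly southwest of P₂, a monotone path through both must visit P₁ then P₂; paths through both = C(7, 1)·C(19, 11)·C(9, 7) = 19046664. Avoid both = 4059928950 − 91861770 − 347677200 + 19046664 = 3639436644.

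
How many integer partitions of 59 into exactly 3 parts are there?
p(59, 3 parts) = 290

Partitions of n into exactly k parts are in bijection with partitions of n − k into at most k parts (subtract 1 from each part). So p(59, exactly 3) = p(56, parts ≤ 3). Computing via the recurrence p(m, j) = p(m, j−1) + p(m−j, j) gives 290.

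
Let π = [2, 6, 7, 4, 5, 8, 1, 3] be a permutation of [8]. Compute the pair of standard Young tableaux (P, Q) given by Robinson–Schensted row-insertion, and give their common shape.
P = [1, 3, 5, 8] / [2, 4] / [6, 7];  Q = [1, 2, 3, 6] / [4, 5] / [7, 8];  common shape = (4, 2, 2)

Row-insert the values π_1, π_2, … into P one at a time, bumping the leftmost entry strictly greater than the inserted value down to the next row. The recording tableau Q records, in position (i, j), the step at which that cell was added to P.
  Insert 2 (step 1): P = [2];  Q = [1]
  Insert 6 (step 2): P = [2, 6];  Q = [1, 2]
  Insert 7 (step 3): P = [2, 6, 7];  Q = [1, 2, 3]
  Insert 4 (step 4): P = [2, 4, 7] / [6];  Q = [1, 2, 3] / [4]
  Insert 5 (step 5): P = [2, 4, 5] / [6, 7];  Q = [1, 2, 3] / [4, 5]
  Insert 8 (step 6): P = [2, 4, 5, 8] / [6, 7];  Q = [1, 2, 3, 6] / [4, 5]
  Insert 1 (step 7): P = [1, 4, 5, 8] / [2, 7] / [6];  Q = [1, 2, 3, 6] / [4, 5] / [7]
  Insert 3 (step 8): P = [1, 3, 5, 8] / [2, 4] / [6, 7];  Q = [1, 2, 3, 6] / [4, 5] / [7, 8]
Final shape: (4, 2, 2).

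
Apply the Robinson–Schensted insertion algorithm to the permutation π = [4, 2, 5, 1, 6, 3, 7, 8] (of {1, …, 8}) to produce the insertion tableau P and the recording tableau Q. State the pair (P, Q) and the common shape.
P = [1, 3, 6, 7, 8] / [2, 5] / [4];  Q = [1, 3, 5, 7, 8] / [2, 6] / [4];  common shape = (5, 2, 1)

Row-insert the values π_1, π_2, … into P one at a time, bumping the leftmost entry strictly greater than the inserted value down to the next row. The recording tableau Q records, in position (i, j), the step at which that cell was added to P.
  Insert 4 (step 1): P = [4];  Q = [1]
  Insert 2 (step 2): P = [2] / [4];  Q = [1] / [2]
  Insert 5 (step 3): P = [2, 5] / [4];  Q = [1, 3] / [2]
  Insert 1 (step 4): P = [1, 5] / [2] / [4];  Q = [1, 3] / [2] / [4]
  Insert 6 (step 5): P = [1, 5, 6] / [2] / [4];  Q = [1, 3, 5] / [2] / [4]
  Insert 3 (step 6): P = [1, 3, 6] / [2, 5] / [4];  Q = [1, 3, 5] / [2, 6] / [4]
  Insert 7 (step 7): P = [1, 3, 6, 7] / [2, 5] / [4];  Q = [1, 3, 5, 7] / [2, 6] / [4]
  Insert 8 (step 8): P = [1, 3, 6, 7, 8] / [2, 5] / [4];  Q = [1, 3, 5, 7, 8] / [2, 6] / [4]
Final shape: (5, 2, 1).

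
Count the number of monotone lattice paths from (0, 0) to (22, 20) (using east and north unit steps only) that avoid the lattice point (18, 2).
Number of paths = 513790217570

Total paths from (0, 0) to (22, 20): C(42, 22) = 513791607420. Paths through (18, 2): (paths (0, 0) → (18, 2)) × (paths (18, 2) → (22, 20)) = C(20, 18) · C(22, 4) = 190 · 7315 = 1389850. Avoidance count = 513791607420 − 1389850 = 513790217570.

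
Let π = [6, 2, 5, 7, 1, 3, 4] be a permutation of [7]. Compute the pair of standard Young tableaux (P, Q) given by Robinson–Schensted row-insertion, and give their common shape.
P = [1, 3, 4] / [2, 5, 7] / [6];  Q = [1, 3, 4] / [2, 6, 7] / [5];  common shape = (3, 3, 1)

Row-insert the values π_1, π_2, … into P one at a time, bumping the leftmost entry strictly greater than the inserted value down to the next row. The recording tableau Q records, in position (i, j), the step at which that cell was added to P.
  Insert 6 (step 1): P = [6];  Q = [1]
  Insert 2 (step 2): P = [2] / [6];  Q = [1] / [2]
  Insert 5 (step 3): P = [2, 5] / [6];  Q = [1, 3] / [2]
  Insert 7 (step 4): P = [2, 5, 7] / [6];  Q = [1, 3, 4] / [2]
  Insert 1 (step 5): P = [1, 5, 7] / [2] / [6];  Q = [1, 3, 4] / [2] / [5]
  Insert 3 (step 6): P = [1, 3, 7] / [2, 5] / [6];  Q = [1, 3, 4] / [2, 6] / [5]
  Insert 4 (step 7): P = [1, 3, 4] / [2, 5, 7] / [6];  Q = [1, 3, 4] / [2, 6, 7] / [5]
Final shape: (3, 3, 1).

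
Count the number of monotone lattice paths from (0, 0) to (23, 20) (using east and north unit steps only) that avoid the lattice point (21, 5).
Number of paths = 960557972140

Total paths from (0, 0) to (23, 20): C(43, 23) = 960566918220. Paths through (21, 5): (paths (0, 0) → (21, 5)) × (paths (21, 5) → (23, 20)) = C(26, 21) · C(17, 2) = 65780 · 136 = 8946080. Avoidance count = 960566918220 − 8946080 = 960557972140.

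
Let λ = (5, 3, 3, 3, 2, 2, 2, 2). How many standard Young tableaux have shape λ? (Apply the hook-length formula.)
# SYT of shape (5, 3, 3, 3, 2, 2, 2, 2) = 242492250

Hook-length formula: f^λ = n! / Π hook(c), product over all cells c of the Young diagram. For λ = (5, 3, 3, 3, 2, 2, 2, 2), n = 22 boxes. Hook lengths by row (left-to-right, top-to-bottom): [12, 11, 6, 2, 1]; [9, 8, 3]; [8, 7, 2]; [7, 6, 1]; [5, 4]; [4, 3]; [3, 2]; [2, 1]. Product of hooks = 4635202682880. So f^λ = 22! / 4635202682880 = 1124000727777607680000 / 4635202682880 = 242492250.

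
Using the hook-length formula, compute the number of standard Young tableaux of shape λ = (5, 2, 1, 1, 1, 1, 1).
# SYT of shape (5, 2, 1, 1, 1, 1, 1) = 1728

Hook-length formula: f^λ = n! / Π hook(c), product over all cells c of the Young diagram. For λ = (5, 2, 1, 1, 1, 1, 1), n = 12 boxes. Hook lengths by row (left-to-right, top-to-bottom): [11, 5, 3, 2, 1]; [7, 1]; [5]; [4]; [3]; [2]; [1]. Product of hooks = 277200. So f^λ = 12! / 277200 = 479001600 / 277200 = 1728.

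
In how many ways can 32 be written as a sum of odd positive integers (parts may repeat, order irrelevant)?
p_odd(32) = 390

Enumerate partitions using only odd parts via the recurrence o(n, m) = o(n, m−2) + o(n−m, m) over odd m, starting from the largest odd part ≤ n. This gives p_odd(32) = 390. (Euler's theorem: equals the count of distinct-part partitions.)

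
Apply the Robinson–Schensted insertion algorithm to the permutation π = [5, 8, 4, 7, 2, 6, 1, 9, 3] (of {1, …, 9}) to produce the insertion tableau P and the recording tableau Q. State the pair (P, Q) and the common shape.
P = [1, 3, 9] / [2, 6] / [4, 7] / [5, 8];  Q = [1, 2, 8] / [3, 4] / [5, 6] / [7, 9];  common shape = (3, 2, 2, 2)

Row-insert the values π_1, π_2, … into P one at a time, bumping the leftmost entry strictly greater than the inserted value down to the next row. The recording tableau Q records, in position (i, j), the step at which that cell was added to P.
  Insert 5 (step 1): P = [5];  Q = [1]
  Insert 8 (step 2): P = [5, 8];  Q = [1, 2]
  Insert 4 (step 3): P = [4, 8] / [5];  Q = [1, 2] / [3]
  Insert 7 (step 4): P = [4, 7] / [5, 8];  Q = [1, 2] / [3, 4]
  Insert 2 (step 5): P = [2, 7] / [4, 8] / [5];  Q = [1, 2] / [3, 4] / [5]
  Insert 6 (step 6): P = [2, 6] / [4, 7] / [5, 8];  Q = [1, 2] / [3, 4] / [5, 6]
  Insert 1 (step 7): P = [1, 6] / [2, 7] / [4, 8] / [5];  Q = [1, 2] / [3, 4] / [5, 6] / [7]
  Insert 9 (step 8): P = [1, 6, 9] / [2, 7] / [4, 8] / [5];  Q = [1, 2, 8] / [3, 4] / [5, 6] / [7]
  Insert 3 (step 9): P = [1, 3, 9] / [2, 6] / [4, 7] / [5, 8];  Q = [1, 2, 8] / [3, 4] / [5, 6] / [7, 9]
Final shape: (3, 2, 2, 2).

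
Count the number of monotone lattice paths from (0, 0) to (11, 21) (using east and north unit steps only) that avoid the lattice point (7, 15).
Number of paths = 93210240

Total paths from (0, 0) to (11, 21): C(32, 11) = 129024480. Paths through (7, 15): (paths (0, 0) → (7, 15)) × (paths (7, 15) → (11, 21)) = C(22, 7) · C(10, 4) = 170544 · 210 = 35814240. Avoidance count = 129024480 − 35814240 = 93210240.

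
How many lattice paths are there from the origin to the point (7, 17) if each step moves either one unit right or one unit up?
Number of paths = 346104

A monotone lattice path from (0, 0) to (7, 17) consists of 7 east steps and 17 north steps in some order, so it is determined by which 7 of the 24 steps are east. The count is C(24, 7) = 346104.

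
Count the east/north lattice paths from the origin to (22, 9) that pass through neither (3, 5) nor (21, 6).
Number of paths = 18484411

Inclusion–exclusion. Total paths: C(31, 22) = 20160075. Through P₁: C(8, 3)·C(23, 19) = 495880. Through P₂: C(27, 21)·C(4, 1) = 1184040. Since P₁ is strictly southwest of P₂, a monotone path through both must visit P₁ then P₂; paths through both = C(8, 3)·C(19, 18)·C(4, 1) = 4256. Avoid both = 20160075 − 495880 − 1184040 + 4256 = 18484411.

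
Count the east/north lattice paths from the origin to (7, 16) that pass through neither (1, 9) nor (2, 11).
Number of paths = 215901

Inclusion–exclusion. Total paths: C(23, 7) = 245157. Through P₁: C(10, 1)·C(13, 6) = 17160. Through P₂: C(13, 2)·C(10, 5) = 19656. Since P₁ is strictly southwest of P₂, a monotone path through both must visit P₁ then P₂; paths through both = C(10, 1)·C(3, 1)·C(10, 5) = 7560. Avoid both = 245157 − 17160 − 19656 + 7560 = 215901.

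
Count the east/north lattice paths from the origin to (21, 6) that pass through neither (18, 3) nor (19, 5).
Number of paths = 153868

Inclusion–exclusion. Total paths: C(27, 21) = 296010. Through P₁: C(21, 18)·C(6, 3) = 26600. Through P₂: C(24, 19)·C(3, 2) = 127512. Since P₁ is strictly southwest of P₂, a monotone path through both must visit P₁ then P₂; paths through both = C(21, 18)·C(3, 1)·C(3, 2) = 11970. Avoid both = 296010 − 26600 − 127512 + 11970 = 153868.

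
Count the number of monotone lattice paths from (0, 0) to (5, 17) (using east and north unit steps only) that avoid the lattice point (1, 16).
Number of paths = 26249

Total paths from (0, 0) to (5, 17): C(22, 5) = 26334. Paths through (1, 16): (paths (0, 0) → (1, 16)) × (paths (1, 16) → (5, 17)) = C(17, 1) · C(5, 4) = 17 · 5 = 85. Avoidance count = 26334 − 85 = 26249.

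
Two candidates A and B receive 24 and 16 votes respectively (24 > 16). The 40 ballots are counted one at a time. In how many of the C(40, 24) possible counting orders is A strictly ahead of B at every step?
Strict-lead orderings = 12570420330

Total orderings of the 40 votes with 24 for A: C(40, 24) = 62852101650. By the Bertrand ballot formula (Cycle Lemma / reflection principle), the number of orderings in which A is strictly ahead of B throughout is (p − q)/(p + q) · C(p + q, p) = (24 − 16)/(24 + 16) · 62852101650 = 12570420330.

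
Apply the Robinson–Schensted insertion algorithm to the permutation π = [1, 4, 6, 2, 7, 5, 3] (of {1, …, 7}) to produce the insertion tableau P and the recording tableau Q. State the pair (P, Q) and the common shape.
P = [1, 2, 3, 7] / [4, 5] / [6];  Q = [1, 2, 3, 5] / [4, 6] / [7];  common shape = (4, 2, 1)

Row-insert the values π_1, π_2, … into P one at a time, bumping the leftmost entry strictly greater than the inserted value down to the next row. The recording tableau Q records, in position (i, j), the step at which that cell was added to P.
  Insert 1 (step 1): P = [1];  Q = [1]
  Insert 4 (step 2): P = [1, 4];  Q = [1, 2]
  Insert 6 (step 3): P = [1, 4, 6];  Q = [1, 2, 3]
  Insert 2 (step 4): P = [1, 2, 6] / [4];  Q = [1, 2, 3] / [4]
  Insert 7 (step 5): P = [1, 2, 6, 7] / [4];  Q = [1, 2, 3, 5] / [4]
  Insert 5 (step 6): P = [1, 2, 5, 7] / [4, 6];  Q = [1, 2, 3, 5] / [4, 6]
  Insert 3 (step 7): P = [1, 2, 3, 7] / [4, 5] / [6];  Q = [1, 2, 3, 5] / [4, 6] / [7]
Final shape: (4, 2, 1).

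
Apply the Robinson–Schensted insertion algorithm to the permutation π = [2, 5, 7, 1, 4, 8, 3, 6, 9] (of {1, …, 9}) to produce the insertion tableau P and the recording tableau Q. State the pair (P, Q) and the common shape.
P = [1, 3, 6, 8, 9] / [2, 4, 7] / [5];  Q = [1, 2, 3, 6, 9] / [4, 5, 8] / [7];  common shape = (5, 3, 1)

Row-insert the values π_1, π_2, … into P one at a time, bumping the leftmost entry strictly greater than the inserted value down to the next row. The recording tableau Q records, in position (i, j), the step at which that cell was added to P.
  Insert 2 (step 1): P = [2];  Q = [1]
  Insert 5 (step 2): P = [2, 5];  Q = [1, 2]
  Insert 7 (step 3): P = [2, 5, 7];  Q = [1, 2, 3]
  Insert 1 (step 4): P = [1, 5, 7] / [2];  Q = [1, 2, 3] / [4]
  Insert 4 (step 5): P = [1, 4, 7] / [2, 5];  Q = [1, 2, 3] / [4, 5]
  Insert 8 (step 6): P = [1, 4, 7, 8] / [2, 5];  Q = [1, 2, 3, 6] / [4, 5]
  Insert 3 (step 7): P = [1, 3, 7, 8] / [2, 4] / [5];  Q = [1, 2, 3, 6] / [4, 5] / [7]
  Insert 6 (step 8): P = [1, 3, 6, 8] / [2, 4, 7] / [5];  Q = [1, 2, 3, 6] / [4, 5, 8] / [7]
  Insert 9 (step 9): P = [1, 3, 6, 8, 9] / [2, 4, 7] / [5];  Q = [1, 2, 3, 6, 9] / [4, 5, 8] / [7]
Final shape: (5, 3, 1).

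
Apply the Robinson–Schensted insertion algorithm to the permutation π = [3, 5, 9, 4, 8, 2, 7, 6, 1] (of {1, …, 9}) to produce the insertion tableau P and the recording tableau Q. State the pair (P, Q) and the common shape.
P = [1, 4, 6] / [2, 7] / [3, 8] / [5] / [9];  Q = [1, 2, 3] / [4, 5] / [6, 7] / [8] / [9];  common shape = (3, 2, 2, 1, 1)

Row-insert the values π_1, π_2, … into P one at a time, bumping the leftmost entry strictly greater than the inserted value down to the next row. The recording tableau Q records, in position (i, j), the step at which that cell was added to P.
  Insert 3 (step 1): P = [3];  Q = [1]
  Insert 5 (step 2): P = [3, 5];  Q = [1, 2]
  Insert 9 (step 3): P = [3, 5, 9];  Q = [1, 2, 3]
  Insert 4 (step 4): P = [3, 4, 9] / [5];  Q = [1, 2, 3] / [4]
  Insert 8 (step 5): P = [3, 4, 8] / [5, 9];  Q = [1, 2, 3] / [4, 5]
  Insert 2 (step 6): P = [2, 4, 8] / [3, 9] / [5];  Q = [1, 2, 3] / [4, 5] / [6]
  Insert 7 (step 7): P = [2, 4, 7] / [3, 8] / [5, 9];  Q = [1, 2, 3] / [4, 5] / [6, 7]
  Insert 6 (step 8): P = [2, 4, 6] / [3, 7] / [5, 8] / [9];  Q = [1, 2, 3] / [4, 5] / [6, 7] / [8]
  Insert 1 (step 9): P = [1, 4, 6] / [2, 7] / [3, 8] / [5] / [9];  Q = [1, 2, 3] / [4, 5] / [6, 7] / [8] / [9]
Final shape: (3, 2, 2, 1, 1).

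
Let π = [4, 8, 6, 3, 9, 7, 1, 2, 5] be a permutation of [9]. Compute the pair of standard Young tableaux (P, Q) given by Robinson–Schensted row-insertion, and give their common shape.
P = [1, 2, 5] / [3, 6, 7] / [4, 9] / [8];  Q = [1, 2, 5] / [3, 6, 9] / [4, 8] / [7];  common shape = (3, 3, 2, 1)

Row-insert the values π_1, π_2, … into P one at a time, bumping the leftmost entry strictly greater than the inserted value down to the next row. The recording tableau Q records, in position (i, j), the step at which that cell was added to P.
  Insert 4 (step 1): P = [4];  Q = [1]
  Insert 8 (step 2): P = [4, 8];  Q = [1, 2]
  Insert 6 (step 3): P = [4, 6] / [8];  Q = [1, 2] / [3]
  Insert 3 (step 4): P = [3, 6] / [4] / [8];  Q = [1, 2] / [3] / [4]
  Insert 9 (step 5): P = [3, 6, 9] / [4] / [8];  Q = [1, 2, 5] / [3] / [4]
  Insert 7 (step 6): P = [3, 6, 7] / [4, 9] / [8];  Q = [1, 2, 5] / [3, 6] / [4]
  Insert 1 (step 7): P = [1, 6, 7] / [3, 9] / [4] / [8];  Q = [1, 2, 5] / [3, 6] / [4] / [7]
  Insert 2 (step 8): P = [1, 2, 7] / [3, 6] / [4, 9] / [8];  Q = [1, 2, 5] / [3, 6] / [4, 8] / [7]
  Insert 5 (step 9): P = [1, 2, 5] / [3, 6, 7] / [4, 9] / [8];  Q = [1, 2, 5] / [3, 6, 9] / [4, 8] / [7]
Final shape: (3, 3, 2, 1).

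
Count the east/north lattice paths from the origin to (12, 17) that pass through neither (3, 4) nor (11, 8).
Number of paths = 33903665

Inclusion–exclusion. Total paths: C(29, 12) = 51895935. Through P₁: C(7, 3)·C(22, 9) = 17409700. Through P₂: C(19, 11)·C(10, 1) = 755820. Since P₁ is strictly southwest of P₂, a monotone path through both must visit P₁ then P₂; paths through both = C(7, 3)·C(12, 8)·C(10, 1) = 173250. Avoid both = 51895935 − 17409700 − 755820 + 173250 = 33903665.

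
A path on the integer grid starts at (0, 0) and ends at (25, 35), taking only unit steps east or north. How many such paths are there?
Number of paths = 51915437974328292

A monotone lattice path from (0, 0) to (25, 35) consists of 25 east steps and 35 north steps in some order, so it is determined by which 25 of the 60 steps are east. The count is C(60, 25) = 51915437974328292.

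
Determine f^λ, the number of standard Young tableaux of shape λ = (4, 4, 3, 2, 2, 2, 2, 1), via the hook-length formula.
# SYT of shape (4, 4, 3, 2, 2, 2, 2, 1) = 30862650

Hook-length formula: f^λ = n! / Π hook(c), product over all cells c of the Young diagram. For λ = (4, 4, 3, 2, 2, 2, 2, 1), n = 20 boxes. Hook lengths by row (left-to-right, top-to-bottom): [11, 9, 4, 2]; [10, 8, 3, 1]; [8, 6, 1]; [6, 4]; [5, 3]; [4, 2]; [3, 1]; [1]. Product of hooks = 78829977600. So f^λ = 20! / 78829977600 = 2432902008176640000 / 78829977600 = 30862650.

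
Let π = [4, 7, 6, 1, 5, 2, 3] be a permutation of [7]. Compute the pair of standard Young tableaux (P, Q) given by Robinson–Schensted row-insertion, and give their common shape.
P = [1, 2, 3] / [4, 5] / [6] / [7];  Q = [1, 2, 7] / [3, 5] / [4] / [6];  common shape = (3, 2, 1, 1)

Row-insert the values π_1, π_2, … into P one at a time, bumping the leftmost entry strictly greater than the inserted value down to the next row. The recording tableau Q records, in position (i, j), the step at which that cell was added to P.
  Insert 4 (step 1): P = [4];  Q = [1]
  Insert 7 (step 2): P = [4, 7];  Q = [1, 2]
  Insert 6 (step 3): P = [4, 6] / [7];  Q = [1, 2] / [3]
  Insert 1 (step 4): P = [1, 6] / [4] / [7];  Q = [1, 2] / [3] / [4]
  Insert 5 (step 5): P = [1, 5] / [4, 6] / [7];  Q = [1, 2] / [3, 5] / [4]
  Insert 2 (step 6): P = [1, 2] / [4, 5] / [6] / [7];  Q = [1, 2] / [3, 5] / [4] / [6]
  Insert 3 (step 7): P = [1, 2, 3] / [4, 5] / [6] / [7];  Q = [1, 2, 7] / [3, 5] / [4] / [6]
Final shape: (3, 2, 1, 1).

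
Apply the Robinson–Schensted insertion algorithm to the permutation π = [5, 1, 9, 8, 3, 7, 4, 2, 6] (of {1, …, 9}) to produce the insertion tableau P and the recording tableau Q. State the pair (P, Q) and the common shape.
P = [1, 2, 4, 6] / [3, 7] / [5] / [8] / [9];  Q = [1, 3, 6, 9] / [2, 4] / [5] / [7] / [8];  common shape = (4, 2, 1, 1, 1)

Row-insert the values π_1, π_2, … into P one at a time, bumping the leftmost entry strictly greater than the inserted value down to the next row. The recording tableau Q records, in position (i, j), the step at which that cell was added to P.
  Insert 5 (step 1): P = [5];  Q = [1]
  Insert 1 (step 2): P = [1] / [5];  Q = [1] / [2]
  Insert 9 (step 3): P = [1, 9] / [5];  Q = [1, 3] / [2]
  Insert 8 (step 4): P = [1, 8] / [5, 9];  Q = [1, 3] / [2, 4]
  Insert 3 (step 5): P = [1, 3] / [5, 8] / [9];  Q = [1, 3] / [2, 4] / [5]
  Insert 7 (step 6): P = [1, 3, 7] / [5, 8] / [9];  Q = [1, 3, 6] / [2, 4] / [5]
  Insert 4 (step 7): P = [1, 3, 4] / [5, 7] / [8] / [9];  Q = [1, 3, 6] / [2, 4] / [5] / [7]
  Insert 2 (step 8): P = [1, 2, 4] / [3, 7] / [5] / [8] / [9];  Q = [1, 3, 6] / [2, 4] / [5] / [7] / [8]
  Insert 6 (step 9): P = [1, 2, 4, 6] / [3, 7] / [5] / [8] / [9];  Q = [1, 3, 6, 9] / [2, 4] / [5] / [7] / [8]
Final shape: (4, 2, 1, 1, 1).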